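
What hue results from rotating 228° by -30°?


New hue = (H + rotation) mod 360
New hue = (228 -30) mod 360
= 198 mod 360
= 198°


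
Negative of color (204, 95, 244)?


Invert: (255-R, 255-G, 255-B)
R: 255-204 = 51
G: 255-95 = 160
B: 255-244 = 11
= RGB(51, 160, 11)


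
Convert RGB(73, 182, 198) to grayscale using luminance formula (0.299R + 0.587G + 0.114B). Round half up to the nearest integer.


Gray = 0.299×R + 0.587×G + 0.114×B
Gray = 0.299×73 + 0.587×182 + 0.114×198
Gray = 21.827 + 106.834 + 22.572
Gray = 151.233 → round half up → 151
Gray = 151


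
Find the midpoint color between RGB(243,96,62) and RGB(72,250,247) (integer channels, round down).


Midpoint: each channel = ⌊(C₁+C₂)/2⌋
R: ⌊(243+72)/2⌋ = 157
G: ⌊(96+250)/2⌋ = 173
B: ⌊(62+247)/2⌋ = 154
= RGB(157, 173, 154)


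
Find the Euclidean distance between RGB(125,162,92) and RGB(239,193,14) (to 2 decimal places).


d = √[(R₁-R₂)² + (G₁-G₂)² + (B₁-B₂)²]
d = √[(125-239)² + (162-193)² + (92-14)²]
d = √[12996 + 961 + 6084]
d = √20041
d ≈ 141.57


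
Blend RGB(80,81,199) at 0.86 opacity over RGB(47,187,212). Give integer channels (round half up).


C = α×F + (1-α)×B, with 1-α = 0.14
R: 0.86×80 + 0.14×47 = 68.80 + 6.58 = 75.38 → 75
G: 0.86×81 + 0.14×187 = 69.66 + 26.18 = 95.84 → 96
B: 0.86×199 + 0.14×212 = 171.14 + 29.68 = 200.82 → 201
= RGB(75, 96, 201)


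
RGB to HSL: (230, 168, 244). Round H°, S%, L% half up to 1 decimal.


Normalize: R'=230/255≈0.9020, G'=168/255≈0.6588, B'=244/255≈0.9569
Max=244/255, Min=168/255, Δ=Max-Min=76/255
L = (Max+Min)/2 = (244+168)/510 = 412/510 = 0.80784… → L = 80.8%
L > 0.5 → S = Δ/(2-Max-Min) = 76/(510-244-168) = 76/98 = 0.77551… → S = 77.6%
(the 1/255 factors cancel in S and H, so raw channel differences can be used)
Max is B' → H = 60 × ((R-G)/Δ + 4) = 60 × ((230-168)/76 + 4)
  62/76 + 4 = 0.8157… + 4 = 4.8157…
  H = 60 × 4.8157… = 288.947…° → H = 288.9°
= HSL(288.9°, 77.6%, 80.8%)


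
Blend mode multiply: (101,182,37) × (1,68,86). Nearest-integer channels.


Multiply: C = A×B/255, rounded to nearest integer
R: 101×1/255 = 101/255 ≈ 0.396 → 0
G: 182×68/255 = 12376/255 ≈ 48.533 → 49
B: 37×86/255 = 3182/255 ≈ 12.478 → 12
= RGB(0, 49, 12)


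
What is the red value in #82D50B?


Color: #82D50B
R = 82 = 130
G = D5 = 213
B = 0B = 11
Red = 130


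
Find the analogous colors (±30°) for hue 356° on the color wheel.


Base hue: 356°
Left analog: (356 - 30) mod 360 = 326°
Right analog: (356 + 30) mod 360 = 26°
Analogous hues = 326° and 26°


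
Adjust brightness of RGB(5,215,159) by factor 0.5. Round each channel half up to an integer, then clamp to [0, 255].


Multiply each channel by 0.5, round half up, clamp to [0, 255]
R: 5×0.5 = 2.5 → round → 3
G: 215×0.5 = 107.5 → round → 108
B: 159×0.5 = 79.5 → round → 80
= RGB(3, 108, 80)


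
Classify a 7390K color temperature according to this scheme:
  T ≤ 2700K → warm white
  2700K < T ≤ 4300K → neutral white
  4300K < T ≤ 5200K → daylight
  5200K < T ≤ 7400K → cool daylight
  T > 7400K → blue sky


Temperature: 7390K
5200K < 7390K ≤ 7400K → cool daylight
Classification: cool daylight


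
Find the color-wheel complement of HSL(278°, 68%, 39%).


Complement = opposite side of color wheel = hue + 180°
H' = (278 + 180) mod 360 = 98°
S and L unchanged.
= HSL(98°, 68%, 39%)


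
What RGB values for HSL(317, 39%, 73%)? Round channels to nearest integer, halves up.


H=317°, S=0.39, L=0.73
C = (1-|2L-1|)×S = (1-|0.46|)×0.39 = 0.2106
H' = H/60 = 317/60 ≈ 5.2833; X = C×(1-|H' mod 2 - 1|) = 0.15093
m = L - C/2 = 0.73 - 0.1053 = 0.6247
Sector ⌊H'⌋ = 5 → (R',G',B') = (0.2106, 0.0, 0.15093)
RGB = ((R'+m)×255, (G'+m)×255, (B'+m)×255) = (213.0015, 159.2985, 197.78565)
Round half up → RGB(213, 159, 198)


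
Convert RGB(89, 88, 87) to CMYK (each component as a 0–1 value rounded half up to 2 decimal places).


R'=89/255≈0.3490, G'=88/255≈0.3451, B'=87/255≈0.3412
K = 1 - max(R',G',B') = 1 - 89/255 = 166/255 = 0.65098… → 0.65
(1-R'-K)/(1-K) simplifies to (max-R)/max with max = 89:
C = (89-89)/89 = 0/89 = 0 → 0.00
M = (89-88)/89 = 1/89 = 0.01123… → 0.01
Y = (89-87)/89 = 2/89 = 0.02247… → 0.02
= CMYK(0.00, 0.01, 0.02, 0.65)


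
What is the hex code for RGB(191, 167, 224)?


R = 191 → BF (hex)
G = 167 → A7 (hex)
B = 224 → E0 (hex)
Hex = #BFA7E0


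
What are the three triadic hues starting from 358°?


Triadic: equally spaced at 120° intervals
H1 = 358°
H2 = (358 + 120) mod 360 = 118°
H3 = (358 + 240) mod 360 = 238°
Triadic = 358°, 118°, 238°


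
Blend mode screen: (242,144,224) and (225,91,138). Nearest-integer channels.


Screen: C = 255 - (255-A)×(255-B)/255, rounded to nearest integer
R: 255 - (255-242)×(255-225)/255 = 255 - 390/255 ≈ 255 - 1.529 = 253.471 → 253
G: 255 - (255-144)×(255-91)/255 = 255 - 18204/255 ≈ 255 - 71.388 = 183.612 → 184
B: 255 - (255-224)×(255-138)/255 = 255 - 3627/255 ≈ 255 - 14.224 = 240.776 → 241
= RGB(253, 184, 241)


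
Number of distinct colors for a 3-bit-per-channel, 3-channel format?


Total bits = 3 bits/channel × 3 channels = 9 bits
Distinct colors = 2^9
= 512 colors


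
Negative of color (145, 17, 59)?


Invert: (255-R, 255-G, 255-B)
R: 255-145 = 110
G: 255-17 = 238
B: 255-59 = 196
= RGB(110, 238, 196)


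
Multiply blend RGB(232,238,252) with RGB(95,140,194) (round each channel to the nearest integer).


Multiply: C = A×B/255, rounded to nearest integer
R: 232×95/255 = 22040/255 ≈ 86.431 → 86
G: 238×140/255 = 33320/255 ≈ 130.667 → 131
B: 252×194/255 = 48888/255 ≈ 191.718 → 192
= RGB(86, 131, 192)


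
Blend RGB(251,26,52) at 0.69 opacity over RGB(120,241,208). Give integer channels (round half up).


C = α×F + (1-α)×B, with 1-α = 0.31
R: 0.69×251 + 0.31×120 = 173.19 + 37.20 = 210.39 → 210
G: 0.69×26 + 0.31×241 = 17.94 + 74.71 = 92.65 → 93
B: 0.69×52 + 0.31×208 = 35.88 + 64.48 = 100.36 → 100
= RGB(210, 93, 100)


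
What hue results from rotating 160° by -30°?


New hue = (H + rotation) mod 360
New hue = (160 -30) mod 360
= 130 mod 360
= 130°


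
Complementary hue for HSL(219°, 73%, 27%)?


Complement = opposite side of color wheel = hue + 180°
H' = (219 + 180) mod 360 = 39°
S and L unchanged.
= HSL(39°, 73%, 27%)


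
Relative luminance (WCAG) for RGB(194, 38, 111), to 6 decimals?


Linearize each channel (sRGB transfer function): c = v/255; c_lin = c/12.92 if c ≤ 0.04045, else ((c+0.055)/1.055)^2.4
  R: 194/255 ≈ 0.760784 > 0.04045 → ((0.760784+0.055)/1.055)^2.4 ≈ 0.539479
  G: 38/255 ≈ 0.149020 > 0.04045 → ((0.149020+0.055)/1.055)^2.4 ≈ 0.019382
  B: 111/255 ≈ 0.435294 > 0.04045 → ((0.435294+0.055)/1.055)^2.4 ≈ 0.158961
R_lin = 0.539479, G_lin = 0.019382, B_lin = 0.158961
L = 0.2126×R + 0.7152×G + 0.0722×B
L = 0.2126×0.539479 + 0.7152×0.019382 + 0.0722×0.158961
L ≈ 0.140033


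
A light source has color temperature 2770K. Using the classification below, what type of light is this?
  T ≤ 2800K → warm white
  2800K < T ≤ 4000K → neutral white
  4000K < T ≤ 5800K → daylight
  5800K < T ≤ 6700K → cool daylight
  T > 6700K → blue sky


Temperature: 2770K
2770K ≤ 2800K → warm white
Classification: warm white


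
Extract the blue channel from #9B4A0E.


Color: #9B4A0E
R = 9B = 155
G = 4A = 74
B = 0E = 14
Blue = 14


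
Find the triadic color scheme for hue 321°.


Triadic: equally spaced at 120° intervals
H1 = 321°
H2 = (321 + 120) mod 360 = 81°
H3 = (321 + 240) mod 360 = 201°
Triadic = 321°, 81°, 201°


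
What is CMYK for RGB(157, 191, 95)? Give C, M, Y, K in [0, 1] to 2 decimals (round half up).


R'=157/255≈0.6157, G'=191/255≈0.7490, B'=95/255≈0.3725
K = 1 - max(R',G',B') = 1 - 191/255 = 64/255 = 0.25098… → 0.25
(1-R'-K)/(1-K) simplifies to (max-R)/max with max = 191:
C = (191-157)/191 = 34/191 = 0.17801… → 0.18
M = (191-191)/191 = 0/191 = 0 → 0.00
Y = (191-95)/191 = 96/191 = 0.50261… → 0.50
= CMYK(0.18, 0.00, 0.50, 0.25)


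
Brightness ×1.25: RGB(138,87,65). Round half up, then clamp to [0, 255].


Multiply each channel by 1.25, round half up, clamp to [0, 255]
R: 138×1.25 = 172.5 → round → 173
G: 87×1.25 = 108.75 → round → 109
B: 65×1.25 = 81.25 → round → 81
= RGB(173, 109, 81)


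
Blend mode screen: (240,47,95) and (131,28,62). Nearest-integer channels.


Screen: C = 255 - (255-A)×(255-B)/255, rounded to nearest integer
R: 255 - (255-240)×(255-131)/255 = 255 - 1860/255 ≈ 255 - 7.294 = 247.706 → 248
G: 255 - (255-47)×(255-28)/255 = 255 - 47216/255 ≈ 255 - 185.161 = 69.839 → 70
B: 255 - (255-95)×(255-62)/255 = 255 - 30880/255 ≈ 255 - 121.098 = 133.902 → 134
= RGB(248, 70, 134)


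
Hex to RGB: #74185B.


74 → 116 (R)
18 → 24 (G)
5B → 91 (B)
= RGB(116, 24, 91)


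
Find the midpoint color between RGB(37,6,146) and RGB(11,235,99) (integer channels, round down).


Midpoint: each channel = ⌊(C₁+C₂)/2⌋
R: ⌊(37+11)/2⌋ = 24
G: ⌊(6+235)/2⌋ = 120
B: ⌊(146+99)/2⌋ = 122
= RGB(24, 120, 122)


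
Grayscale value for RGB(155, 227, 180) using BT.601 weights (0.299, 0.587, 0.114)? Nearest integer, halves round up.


Gray = 0.299×R + 0.587×G + 0.114×B
Gray = 0.299×155 + 0.587×227 + 0.114×180
Gray = 46.345 + 133.249 + 20.520
Gray = 200.114 → round half up → 200
Gray = 200


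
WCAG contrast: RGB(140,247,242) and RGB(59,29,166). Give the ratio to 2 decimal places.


Linearize each sRGB channel c=v/255: c/12.92 if c ≤ 0.04045 else ((c+0.055)/1.055)^2.4
L = 0.2126×R_lin + 0.7152×G_lin + 0.0722×B_lin
Color 1 (140,247,242):
  R=140: 140/255≈0.5490 > 0.04045 → ((0.5490+0.055)/1.055)^2.4 ≈ 0.26225
  G=247: 247/255≈0.9686 > 0.04045 → ((0.9686+0.055)/1.055)^2.4 ≈ 0.93011
  B=242: 242/255≈0.9490 > 0.04045 → ((0.9490+0.055)/1.055)^2.4 ≈ 0.88792
  L1 = 0.2126×0.26225 + 0.7152×0.93011 + 0.0722×0.88792 ≈ 0.78508
Color 2 (59,29,166):
  R=59: 59/255≈0.2314 > 0.04045 → ((0.2314+0.055)/1.055)^2.4 ≈ 0.04374
  G=29: 29/255≈0.1137 > 0.04045 → ((0.1137+0.055)/1.055)^2.4 ≈ 0.01229
  B=166: 166/255≈0.6510 > 0.04045 → ((0.6510+0.055)/1.055)^2.4 ≈ 0.38133
  L2 = 0.2126×0.04374 + 0.7152×0.01229 + 0.0722×0.38133 ≈ 0.04562
Lighter = 0.78508, Darker = 0.04562
Ratio = (L_lighter + 0.05) / (L_darker + 0.05)
Ratio = (0.78508 + 0.05) / (0.04562 + 0.05) = 0.83508 / 0.09562 ≈ 8.7336
Ratio ≈ 8.73:1


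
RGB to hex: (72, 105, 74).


R = 72 → 48 (hex)
G = 105 → 69 (hex)
B = 74 → 4A (hex)
Hex = #48694A


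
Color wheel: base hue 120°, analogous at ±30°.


Base hue: 120°
Left analog: (120 - 30) mod 360 = 90°
Right analog: (120 + 30) mod 360 = 150°
Analogous hues = 90° and 150°


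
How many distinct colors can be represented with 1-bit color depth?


Colors = 2^bits = 2^1
= 2 colors


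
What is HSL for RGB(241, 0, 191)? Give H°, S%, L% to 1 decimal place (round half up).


Normalize: R'=241/255≈0.9451, G'=0/255≈0.0000, B'=191/255≈0.7490
Max=241/255, Min=0/255, Δ=Max-Min=241/255
L = (Max+Min)/2 = (241+0)/510 = 241/510 = 0.47254… → L = 47.3%
L ≤ 0.5 → S = Δ/(Max+Min) = 241/(241+0) = 241/241 = 1 → S = 100.0%
(the 1/255 factors cancel in S and H, so raw channel differences can be used)
Max is R' → H = 60 × (((G-B)/Δ) mod 6) = 60 × (((0-191)/241) mod 6)
  (-191)/241 = -0.7925…; negative, so add 6 → 5.2074…
  H = 60 × 5.2074… = 312.448…° → H = 312.4°
= HSL(312.4°, 100.0%, 47.3%)


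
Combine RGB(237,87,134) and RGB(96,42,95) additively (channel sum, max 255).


Additive: each channel = min(255, C₁+C₂)
R: 237+96 = 333 → 255
G: 87+42 = 129 → 129
B: 134+95 = 229 → 229
= RGB(255, 129, 229)


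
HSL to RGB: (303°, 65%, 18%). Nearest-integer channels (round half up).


H=303°, S=0.65, L=0.18
C = (1-|2L-1|)×S = (1-|-0.64|)×0.65 = 0.234
H' = H/60 = 303/60 ≈ 5.0500; X = C×(1-|H' mod 2 - 1|) = 0.2223
m = L - C/2 = 0.18 - 0.117 = 0.063
Sector ⌊H'⌋ = 5 → (R',G',B') = (0.234, 0.0, 0.2223)
RGB = ((R'+m)×255, (G'+m)×255, (B'+m)×255) = (75.735, 16.065, 72.7515)
Round half up → RGB(76, 16, 73)


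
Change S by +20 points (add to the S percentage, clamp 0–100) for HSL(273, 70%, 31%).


Original S = 70%
Adjustment = +20 percentage points
New S = 70 + (20) = 90
Clamp to [0, 100] → 90
= HSL(273°, 90%, 31%)


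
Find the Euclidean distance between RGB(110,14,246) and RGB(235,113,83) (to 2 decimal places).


d = √[(R₁-R₂)² + (G₁-G₂)² + (B₁-B₂)²]
d = √[(110-235)² + (14-113)² + (246-83)²]
d = √[15625 + 9801 + 26569]
d = √51995
d ≈ 228.02


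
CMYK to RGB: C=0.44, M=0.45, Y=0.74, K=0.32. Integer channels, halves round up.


R = 255 × (1-C) × (1-K) = 255 × 0.56 × 0.68 = 97.104 → 97
G = 255 × (1-M) × (1-K) = 255 × 0.55 × 0.68 = 95.37 → 95
B = 255 × (1-Y) × (1-K) = 255 × 0.26 × 0.68 = 45.084 → 45
= RGB(97, 95, 45)


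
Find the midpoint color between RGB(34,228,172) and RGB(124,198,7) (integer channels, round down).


Midpoint: each channel = ⌊(C₁+C₂)/2⌋
R: ⌊(34+124)/2⌋ = 79
G: ⌊(228+198)/2⌋ = 213
B: ⌊(172+7)/2⌋ = 89
= RGB(79, 213, 89)


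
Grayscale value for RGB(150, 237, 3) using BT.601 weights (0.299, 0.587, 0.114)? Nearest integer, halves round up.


Gray = 0.299×R + 0.587×G + 0.114×B
Gray = 0.299×150 + 0.587×237 + 0.114×3
Gray = 44.850 + 139.119 + 0.342
Gray = 184.311 → round half up → 184
Gray = 184


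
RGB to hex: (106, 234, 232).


R = 106 → 6A (hex)
G = 234 → EA (hex)
B = 232 → E8 (hex)
Hex = #6AEAE8


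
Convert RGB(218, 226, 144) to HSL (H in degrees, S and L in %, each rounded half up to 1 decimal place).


Normalize: R'=218/255≈0.8549, G'=226/255≈0.8863, B'=144/255≈0.5647
Max=226/255, Min=144/255, Δ=Max-Min=82/255
L = (Max+Min)/2 = (226+144)/510 = 370/510 = 0.72549… → L = 72.5%
L > 0.5 → S = Δ/(2-Max-Min) = 82/(510-226-144) = 82/140 = 0.58571… → S = 58.6%
(the 1/255 factors cancel in S and H, so raw channel differences can be used)
Max is G' → H = 60 × ((B-R)/Δ + 2) = 60 × ((144-218)/82 + 2)
  -74/82 + 2 = -0.9024… + 2 = 1.0975…
  H = 60 × 1.0975… = 65.853…° → H = 65.9°
= HSL(65.9°, 58.6%, 72.5%)


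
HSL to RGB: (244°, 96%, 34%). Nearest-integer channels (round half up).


H=244°, S=0.96, L=0.34
C = (1-|2L-1|)×S = (1-|-0.32|)×0.96 = 0.6528
H' = H/60 = 244/60 ≈ 4.0667; X = C×(1-|H' mod 2 - 1|) = 0.04352
m = L - C/2 = 0.34 - 0.3264 = 0.0136
Sector ⌊H'⌋ = 4 → (R',G',B') = (0.04352, 0.0, 0.6528)
RGB = ((R'+m)×255, (G'+m)×255, (B'+m)×255) = (14.5656, 3.468, 169.932)
Round half up → RGB(15, 3, 170)


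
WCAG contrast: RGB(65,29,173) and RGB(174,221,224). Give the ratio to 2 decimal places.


Linearize each sRGB channel c=v/255: c/12.92 if c ≤ 0.04045 else ((c+0.055)/1.055)^2.4
L = 0.2126×R_lin + 0.7152×G_lin + 0.0722×B_lin
Color 1 (65,29,173):
  R=65: 65/255≈0.2549 > 0.04045 → ((0.2549+0.055)/1.055)^2.4 ≈ 0.05286
  G=29: 29/255≈0.1137 > 0.04045 → ((0.1137+0.055)/1.055)^2.4 ≈ 0.01229
  B=173: 173/255≈0.6784 > 0.04045 → ((0.6784+0.055)/1.055)^2.4 ≈ 0.41789
  L1 = 0.2126×0.05286 + 0.7152×0.01229 + 0.0722×0.41789 ≈ 0.05020
Color 2 (174,221,224):
  R=174: 174/255≈0.6824 > 0.04045 → ((0.6824+0.055)/1.055)^2.4 ≈ 0.42327
  G=221: 221/255≈0.8667 > 0.04045 → ((0.8667+0.055)/1.055)^2.4 ≈ 0.72306
  B=224: 224/255≈0.8784 > 0.04045 → ((0.8784+0.055)/1.055)^2.4 ≈ 0.74540
  L2 = 0.2126×0.42327 + 0.7152×0.72306 + 0.0722×0.74540 ≈ 0.66093
Lighter = 0.66093, Darker = 0.05020
Ratio = (L_lighter + 0.05) / (L_darker + 0.05)
Ratio = (0.66093 + 0.05) / (0.05020 + 0.05) = 0.71093 / 0.10020 ≈ 7.0954
Ratio ≈ 7.10:1


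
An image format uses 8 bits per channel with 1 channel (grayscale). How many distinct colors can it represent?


Total bits = 8 bits/channel × 1 channels = 8 bits
Distinct colors = 2^8
= 256 colors


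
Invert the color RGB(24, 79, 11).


Invert: (255-R, 255-G, 255-B)
R: 255-24 = 231
G: 255-79 = 176
B: 255-11 = 244
= RGB(231, 176, 244)


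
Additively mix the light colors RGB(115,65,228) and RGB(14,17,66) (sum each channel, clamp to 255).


Additive: each channel = min(255, C₁+C₂)
R: 115+14 = 129 → 129
G: 65+17 = 82 → 82
B: 228+66 = 294 → 255
= RGB(129, 82, 255)


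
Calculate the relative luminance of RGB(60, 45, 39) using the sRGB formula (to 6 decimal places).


Linearize each channel (sRGB transfer function): c = v/255; c_lin = c/12.92 if c ≤ 0.04045, else ((c+0.055)/1.055)^2.4
  R: 60/255 ≈ 0.235294 > 0.04045 → ((0.235294+0.055)/1.055)^2.4 ≈ 0.045186
  G: 45/255 ≈ 0.176471 > 0.04045 → ((0.176471+0.055)/1.055)^2.4 ≈ 0.026241
  B: 39/255 ≈ 0.152941 > 0.04045 → ((0.152941+0.055)/1.055)^2.4 ≈ 0.020289
R_lin = 0.045186, G_lin = 0.026241, B_lin = 0.020289
L = 0.2126×R + 0.7152×G + 0.0722×B
L = 0.2126×0.045186 + 0.7152×0.026241 + 0.0722×0.020289
L ≈ 0.029839


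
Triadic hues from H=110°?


Triadic: equally spaced at 120° intervals
H1 = 110°
H2 = (110 + 120) mod 360 = 230°
H3 = (110 + 240) mod 360 = 350°
Triadic = 110°, 230°, 350°


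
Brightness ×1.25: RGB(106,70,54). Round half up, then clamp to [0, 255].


Multiply each channel by 1.25, round half up, clamp to [0, 255]
R: 106×1.25 = 132.5 → round → 133
G: 70×1.25 = 87.5 → round → 88
B: 54×1.25 = 67.5 → round → 68
= RGB(133, 88, 68)


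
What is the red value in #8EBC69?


Color: #8EBC69
R = 8E = 142
G = BC = 188
B = 69 = 105
Red = 142


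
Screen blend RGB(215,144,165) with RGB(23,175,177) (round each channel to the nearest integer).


Screen: C = 255 - (255-A)×(255-B)/255, rounded to nearest integer
R: 255 - (255-215)×(255-23)/255 = 255 - 9280/255 ≈ 255 - 36.392 = 218.608 → 219
G: 255 - (255-144)×(255-175)/255 = 255 - 8880/255 ≈ 255 - 34.824 = 220.176 → 220
B: 255 - (255-165)×(255-177)/255 = 255 - 7020/255 ≈ 255 - 27.529 = 227.471 → 227
= RGB(219, 220, 227)


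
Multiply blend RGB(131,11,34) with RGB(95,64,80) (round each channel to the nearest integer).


Multiply: C = A×B/255, rounded to nearest integer
R: 131×95/255 = 12445/255 ≈ 48.804 → 49
G: 11×64/255 = 704/255 ≈ 2.761 → 3
B: 34×80/255 = 2720/255 ≈ 10.667 → 11
= RGB(49, 3, 11)


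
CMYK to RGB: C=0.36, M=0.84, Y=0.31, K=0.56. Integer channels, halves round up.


R = 255 × (1-C) × (1-K) = 255 × 0.64 × 0.44 = 71.808 → 72
G = 255 × (1-M) × (1-K) = 255 × 0.16 × 0.44 = 17.952 → 18
B = 255 × (1-Y) × (1-K) = 255 × 0.69 × 0.44 = 77.418 → 77
= RGB(72, 18, 77)


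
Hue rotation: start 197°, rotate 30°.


New hue = (H + rotation) mod 360
New hue = (197 + 30) mod 360
= 227 mod 360
= 227°


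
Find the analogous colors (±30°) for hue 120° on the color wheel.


Base hue: 120°
Left analog: (120 - 30) mod 360 = 90°
Right analog: (120 + 30) mod 360 = 150°
Analogous hues = 90° and 150°


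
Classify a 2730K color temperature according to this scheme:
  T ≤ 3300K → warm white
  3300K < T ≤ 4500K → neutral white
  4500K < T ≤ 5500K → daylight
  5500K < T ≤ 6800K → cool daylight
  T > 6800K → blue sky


Temperature: 2730K
2730K ≤ 3300K → warm white
Classification: warm white


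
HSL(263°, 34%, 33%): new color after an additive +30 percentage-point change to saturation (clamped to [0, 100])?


Original S = 34%
Adjustment = +30 percentage points
New S = 34 + (30) = 64
Clamp to [0, 100] → 64
= HSL(263°, 64%, 33%)


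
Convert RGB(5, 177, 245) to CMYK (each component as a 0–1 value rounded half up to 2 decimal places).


R'=5/255≈0.0196, G'=177/255≈0.6941, B'=245/255≈0.9608
K = 1 - max(R',G',B') = 1 - 245/255 = 10/255 = 0.03921… → 0.04
(1-R'-K)/(1-K) simplifies to (max-R)/max with max = 245:
C = (245-5)/245 = 240/245 = 0.97959… → 0.98
M = (245-177)/245 = 68/245 = 0.27755… → 0.28
Y = (245-245)/245 = 0/245 = 0 → 0.00
= CMYK(0.98, 0.28, 0.00, 0.04)


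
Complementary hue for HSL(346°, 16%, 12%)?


Complement = opposite side of color wheel = hue + 180°
H' = (346 + 180) mod 360 = 166°
S and L unchanged.
= HSL(166°, 16%, 12%)


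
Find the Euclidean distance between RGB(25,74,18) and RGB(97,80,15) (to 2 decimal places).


d = √[(R₁-R₂)² + (G₁-G₂)² + (B₁-B₂)²]
d = √[(25-97)² + (74-80)² + (18-15)²]
d = √[5184 + 36 + 9]
d = √5229
d ≈ 72.31


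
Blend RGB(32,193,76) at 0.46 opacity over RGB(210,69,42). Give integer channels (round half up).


C = α×F + (1-α)×B, with 1-α = 0.54
R: 0.46×32 + 0.54×210 = 14.72 + 113.40 = 128.12 → 128
G: 0.46×193 + 0.54×69 = 88.78 + 37.26 = 126.04 → 126
B: 0.46×76 + 0.54×42 = 34.96 + 22.68 = 57.64 → 58
= RGB(128, 126, 58)


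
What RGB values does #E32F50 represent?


E3 → 227 (R)
2F → 47 (G)
50 → 80 (B)
= RGB(227, 47, 80)


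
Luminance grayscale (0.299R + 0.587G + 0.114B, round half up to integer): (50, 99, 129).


Gray = 0.299×R + 0.587×G + 0.114×B
Gray = 0.299×50 + 0.587×99 + 0.114×129
Gray = 14.950 + 58.113 + 14.706
Gray = 87.769 → round half up → 88
Gray = 88


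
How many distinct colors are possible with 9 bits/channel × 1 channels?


Total bits = 9 bits/channel × 1 channels = 9 bits
Distinct colors = 2^9
= 512 colors


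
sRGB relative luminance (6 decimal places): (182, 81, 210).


Linearize each channel (sRGB transfer function): c = v/255; c_lin = c/12.92 if c ≤ 0.04045, else ((c+0.055)/1.055)^2.4
  R: 182/255 ≈ 0.713725 > 0.04045 → ((0.713725+0.055)/1.055)^2.4 ≈ 0.467784
  G: 81/255 ≈ 0.317647 > 0.04045 → ((0.317647+0.055)/1.055)^2.4 ≈ 0.082283
  B: 210/255 ≈ 0.823529 > 0.04045 → ((0.823529+0.055)/1.055)^2.4 ≈ 0.644480
R_lin = 0.467784, G_lin = 0.082283, B_lin = 0.644480
L = 0.2126×R + 0.7152×G + 0.0722×B
L = 0.2126×0.467784 + 0.7152×0.082283 + 0.0722×0.644480
L ≈ 0.204831


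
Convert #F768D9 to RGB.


F7 → 247 (R)
68 → 104 (G)
D9 → 217 (B)
= RGB(247, 104, 217)


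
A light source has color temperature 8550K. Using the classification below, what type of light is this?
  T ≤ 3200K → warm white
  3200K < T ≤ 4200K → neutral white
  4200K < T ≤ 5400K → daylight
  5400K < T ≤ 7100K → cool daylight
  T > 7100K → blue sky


Temperature: 8550K
8550K > 7100K → blue sky
Classification: blue sky


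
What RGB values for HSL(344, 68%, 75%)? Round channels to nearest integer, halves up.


H=344°, S=0.68, L=0.75
C = (1-|2L-1|)×S = (1-|0.50|)×0.68 = 0.34
H' = H/60 = 344/60 ≈ 5.7333; X = C×(1-|H' mod 2 - 1|) ≈ 0.0907
m = L - C/2 = 0.75 - 0.17 = 0.58
Sector ⌊H'⌋ = 5 → (R',G',B') = (0.34, 0.0, ≈0.0907)
RGB = ((R'+m)×255, (G'+m)×255, (B'+m)×255) = (234.6, 147.9, 171.02)
Round half up → RGB(235, 148, 171)


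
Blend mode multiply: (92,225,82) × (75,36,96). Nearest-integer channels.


Multiply: C = A×B/255, rounded to nearest integer
R: 92×75/255 = 6900/255 ≈ 27.059 → 27
G: 225×36/255 = 8100/255 ≈ 31.765 → 32
B: 82×96/255 = 7872/255 ≈ 30.871 → 31
= RGB(27, 32, 31)


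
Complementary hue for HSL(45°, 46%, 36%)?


Complement = opposite side of color wheel = hue + 180°
H' = (45 + 180) mod 360 = 225°
S and L unchanged.
= HSL(225°, 46%, 36%)


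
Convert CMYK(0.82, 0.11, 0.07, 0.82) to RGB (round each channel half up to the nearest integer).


R = 255 × (1-C) × (1-K) = 255 × 0.18 × 0.18 = 8.262 → 8
G = 255 × (1-M) × (1-K) = 255 × 0.89 × 0.18 = 40.851 → 41
B = 255 × (1-Y) × (1-K) = 255 × 0.93 × 0.18 = 42.687 → 43
= RGB(8, 41, 43)


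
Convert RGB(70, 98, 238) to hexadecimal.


R = 70 → 46 (hex)
G = 98 → 62 (hex)
B = 238 → EE (hex)
Hex = #4662EE


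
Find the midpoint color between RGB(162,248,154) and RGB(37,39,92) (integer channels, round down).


Midpoint: each channel = ⌊(C₁+C₂)/2⌋
R: ⌊(162+37)/2⌋ = 99
G: ⌊(248+39)/2⌋ = 143
B: ⌊(154+92)/2⌋ = 123
= RGB(99, 143, 123)


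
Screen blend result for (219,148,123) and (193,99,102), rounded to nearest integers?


Screen: C = 255 - (255-A)×(255-B)/255, rounded to nearest integer
R: 255 - (255-219)×(255-193)/255 = 255 - 2232/255 ≈ 255 - 8.753 = 246.247 → 246
G: 255 - (255-148)×(255-99)/255 = 255 - 16692/255 ≈ 255 - 65.459 = 189.541 → 190
B: 255 - (255-123)×(255-102)/255 = 255 - 20196/255 ≈ 255 - 79.200 = 175.800 → 176
= RGB(246, 190, 176)


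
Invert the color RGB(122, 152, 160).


Invert: (255-R, 255-G, 255-B)
R: 255-122 = 133
G: 255-152 = 103
B: 255-160 = 95
= RGB(133, 103, 95)


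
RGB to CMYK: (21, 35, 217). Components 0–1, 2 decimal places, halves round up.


R'=21/255≈0.0824, G'=35/255≈0.1373, B'=217/255≈0.8510
K = 1 - max(R',G',B') = 1 - 217/255 = 38/255 = 0.14901… → 0.15
(1-R'-K)/(1-K) simplifies to (max-R)/max with max = 217:
C = (217-21)/217 = 196/217 = 0.90322… → 0.90
M = (217-35)/217 = 182/217 = 0.83870… → 0.84
Y = (217-217)/217 = 0/217 = 0 → 0.00
= CMYK(0.90, 0.84, 0.00, 0.15)


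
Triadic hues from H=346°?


Triadic: equally spaced at 120° intervals
H1 = 346°
H2 = (346 + 120) mod 360 = 106°
H3 = (346 + 240) mod 360 = 226°
Triadic = 346°, 106°, 226°


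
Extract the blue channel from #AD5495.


Color: #AD5495
R = AD = 173
G = 54 = 84
B = 95 = 149
Blue = 149


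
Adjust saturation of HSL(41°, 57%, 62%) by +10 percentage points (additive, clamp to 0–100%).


Original S = 57%
Adjustment = +10 percentage points
New S = 57 + (10) = 67
Clamp to [0, 100] → 67
= HSL(41°, 67%, 62%)


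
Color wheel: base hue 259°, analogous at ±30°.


Base hue: 259°
Left analog: (259 - 30) mod 360 = 229°
Right analog: (259 + 30) mod 360 = 289°
Analogous hues = 229° and 289°


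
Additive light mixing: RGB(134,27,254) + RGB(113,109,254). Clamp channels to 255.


Additive: each channel = min(255, C₁+C₂)
R: 134+113 = 247 → 247
G: 27+109 = 136 → 136
B: 254+254 = 508 → 255
= RGB(247, 136, 255)


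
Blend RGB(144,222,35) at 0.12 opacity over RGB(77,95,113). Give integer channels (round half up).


C = α×F + (1-α)×B, with 1-α = 0.88
R: 0.12×144 + 0.88×77 = 17.28 + 67.76 = 85.04 → 85
G: 0.12×222 + 0.88×95 = 26.64 + 83.60 = 110.24 → 110
B: 0.12×35 + 0.88×113 = 4.20 + 99.44 = 103.64 → 104
= RGB(85, 110, 104)


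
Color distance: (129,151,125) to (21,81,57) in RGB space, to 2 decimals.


d = √[(R₁-R₂)² + (G₁-G₂)² + (B₁-B₂)²]
d = √[(129-21)² + (151-81)² + (125-57)²]
d = √[11664 + 4900 + 4624]
d = √21188
d ≈ 145.56


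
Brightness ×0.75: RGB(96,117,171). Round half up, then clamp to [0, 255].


Multiply each channel by 0.75, round half up, clamp to [0, 255]
R: 96×0.75 = 72
G: 117×0.75 = 87.75 → round → 88
B: 171×0.75 = 128.25 → round → 128
= RGB(72, 88, 128)


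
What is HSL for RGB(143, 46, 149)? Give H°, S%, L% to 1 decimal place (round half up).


Normalize: R'=143/255≈0.5608, G'=46/255≈0.1804, B'=149/255≈0.5843
Max=149/255, Min=46/255, Δ=Max-Min=103/255
L = (Max+Min)/2 = (149+46)/510 = 195/510 = 0.38235… → L = 38.2%
L ≤ 0.5 → S = Δ/(Max+Min) = 103/(149+46) = 103/195 = 0.52820… → S = 52.8%
(the 1/255 factors cancel in S and H, so raw channel differences can be used)
Max is B' → H = 60 × ((R-G)/Δ + 4) = 60 × ((143-46)/103 + 4)
  97/103 + 4 = 0.9417… + 4 = 4.9417…
  H = 60 × 4.9417… = 296.504…° → H = 296.5°
= HSL(296.5°, 52.8%, 38.2%)


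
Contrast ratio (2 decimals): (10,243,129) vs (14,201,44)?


Linearize each sRGB channel c=v/255: c/12.92 if c ≤ 0.04045 else ((c+0.055)/1.055)^2.4
L = 0.2126×R_lin + 0.7152×G_lin + 0.0722×B_lin
Color 1 (10,243,129):
  R=10: 10/255≈0.0392 ≤ 0.04045 → 0.0392/12.92 ≈ 0.00304
  G=243: 243/255≈0.9529 > 0.04045 → ((0.9529+0.055)/1.055)^2.4 ≈ 0.89627
  B=129: 129/255≈0.5059 > 0.04045 → ((0.5059+0.055)/1.055)^2.4 ≈ 0.21953
  L1 = 0.2126×0.00304 + 0.7152×0.89627 + 0.0722×0.21953 ≈ 0.65751
Color 2 (14,201,44):
  R=14: 14/255≈0.0549 > 0.04045 → ((0.0549+0.055)/1.055)^2.4 ≈ 0.00439
  G=201: 201/255≈0.7882 > 0.04045 → ((0.7882+0.055)/1.055)^2.4 ≈ 0.58408
  B=44: 44/255≈0.1725 > 0.04045 → ((0.1725+0.055)/1.055)^2.4 ≈ 0.02519
  L2 = 0.2126×0.00439 + 0.7152×0.58408 + 0.0722×0.02519 ≈ 0.42048
Lighter = 0.65751, Darker = 0.42048
Ratio = (L_lighter + 0.05) / (L_darker + 0.05)
Ratio = (0.65751 + 0.05) / (0.42048 + 0.05) = 0.70751 / 0.47048 ≈ 1.5038
Ratio ≈ 1.50:1


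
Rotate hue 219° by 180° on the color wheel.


New hue = (H + rotation) mod 360
New hue = (219 + 180) mod 360
= 399 mod 360
= 39°


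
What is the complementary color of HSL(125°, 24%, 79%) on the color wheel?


Complement = opposite side of color wheel = hue + 180°
H' = (125 + 180) mod 360 = 305°
S and L unchanged.
= HSL(305°, 24%, 79%)


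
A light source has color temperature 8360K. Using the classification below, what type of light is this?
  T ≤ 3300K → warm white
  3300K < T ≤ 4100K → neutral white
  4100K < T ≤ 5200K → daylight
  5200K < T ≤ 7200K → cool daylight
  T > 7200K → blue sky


Temperature: 8360K
8360K > 7200K → blue sky
Classification: blue sky


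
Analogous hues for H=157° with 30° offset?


Base hue: 157°
Left analog: (157 - 30) mod 360 = 127°
Right analog: (157 + 30) mod 360 = 187°
Analogous hues = 127° and 187°


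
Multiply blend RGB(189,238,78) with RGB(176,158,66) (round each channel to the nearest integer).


Multiply: C = A×B/255, rounded to nearest integer
R: 189×176/255 = 33264/255 ≈ 130.447 → 130
G: 238×158/255 = 37604/255 ≈ 147.467 → 147
B: 78×66/255 = 5148/255 ≈ 20.188 → 20
= RGB(130, 147, 20)


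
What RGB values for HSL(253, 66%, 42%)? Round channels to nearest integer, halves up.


H=253°, S=0.66, L=0.42
C = (1-|2L-1|)×S = (1-|-0.16|)×0.66 = 0.5544
H' = H/60 = 253/60 ≈ 4.2167; X = C×(1-|H' mod 2 - 1|) = 0.12012
m = L - C/2 = 0.42 - 0.2772 = 0.1428
Sector ⌊H'⌋ = 4 → (R',G',B') = (0.12012, 0.0, 0.5544)
RGB = ((R'+m)×255, (G'+m)×255, (B'+m)×255) = (67.0446, 36.414, 177.786)
Round half up → RGB(67, 36, 178)


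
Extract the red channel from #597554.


Color: #597554
R = 59 = 89
G = 75 = 117
B = 54 = 84
Red = 89


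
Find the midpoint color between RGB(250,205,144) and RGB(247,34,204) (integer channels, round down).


Midpoint: each channel = ⌊(C₁+C₂)/2⌋
R: ⌊(250+247)/2⌋ = 248
G: ⌊(205+34)/2⌋ = 119
B: ⌊(144+204)/2⌋ = 174
= RGB(248, 119, 174)


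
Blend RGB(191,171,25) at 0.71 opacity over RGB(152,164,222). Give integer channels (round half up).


C = α×F + (1-α)×B, with 1-α = 0.29
R: 0.71×191 + 0.29×152 = 135.61 + 44.08 = 179.69 → 180
G: 0.71×171 + 0.29×164 = 121.41 + 47.56 = 168.97 → 169
B: 0.71×25 + 0.29×222 = 17.75 + 64.38 = 82.13 → 82
= RGB(180, 169, 82)


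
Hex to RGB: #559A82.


55 → 85 (R)
9A → 154 (G)
82 → 130 (B)
= RGB(85, 154, 130)


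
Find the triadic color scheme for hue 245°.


Triadic: equally spaced at 120° intervals
H1 = 245°
H2 = (245 + 120) mod 360 = 5°
H3 = (245 + 240) mod 360 = 125°
Triadic = 245°, 5°, 125°


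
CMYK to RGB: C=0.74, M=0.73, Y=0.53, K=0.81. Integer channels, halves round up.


R = 255 × (1-C) × (1-K) = 255 × 0.26 × 0.19 = 12.597 → 13
G = 255 × (1-M) × (1-K) = 255 × 0.27 × 0.19 = 13.0815 → 13
B = 255 × (1-Y) × (1-K) = 255 × 0.47 × 0.19 = 22.7715 → 23
= RGB(13, 13, 23)


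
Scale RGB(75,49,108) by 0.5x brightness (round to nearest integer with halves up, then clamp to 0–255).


Multiply each channel by 0.5, round half up, clamp to [0, 255]
R: 75×0.5 = 37.5 → round → 38
G: 49×0.5 = 24.5 → round → 25
B: 108×0.5 = 54
= RGB(38, 25, 54)


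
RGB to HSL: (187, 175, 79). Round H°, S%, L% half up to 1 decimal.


Normalize: R'=187/255≈0.7333, G'=175/255≈0.6863, B'=79/255≈0.3098
Max=187/255, Min=79/255, Δ=Max-Min=108/255
L = (Max+Min)/2 = (187+79)/510 = 266/510 = 0.52156… → L = 52.2%
L > 0.5 → S = Δ/(2-Max-Min) = 108/(510-187-79) = 108/244 = 0.44262… → S = 44.3%
(the 1/255 factors cancel in S and H, so raw channel differences can be used)
Max is R' → H = 60 × (((G-B)/Δ) mod 6) = 60 × (((175-79)/108) mod 6)
  96/108 = 0.8888…
  H = 60 × 0.8888… = 53.333…° → H = 53.3°
= HSL(53.3°, 44.3%, 52.2%)


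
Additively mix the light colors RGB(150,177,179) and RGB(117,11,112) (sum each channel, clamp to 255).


Additive: each channel = min(255, C₁+C₂)
R: 150+117 = 267 → 255
G: 177+11 = 188 → 188
B: 179+112 = 291 → 255
= RGB(255, 188, 255)


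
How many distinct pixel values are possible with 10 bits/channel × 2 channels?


Total bits = 10 bits/channel × 2 channels = 20 bits
Distinct pixel values = 2^20
= 1,048,576 pixel values


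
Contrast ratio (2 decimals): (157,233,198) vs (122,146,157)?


Linearize each sRGB channel c=v/255: c/12.92 if c ≤ 0.04045 else ((c+0.055)/1.055)^2.4
L = 0.2126×R_lin + 0.7152×G_lin + 0.0722×B_lin
Color 1 (157,233,198):
  R=157: 157/255≈0.6157 > 0.04045 → ((0.6157+0.055)/1.055)^2.4 ≈ 0.33716
  G=233: 233/255≈0.9137 > 0.04045 → ((0.9137+0.055)/1.055)^2.4 ≈ 0.81485
  B=198: 198/255≈0.7765 > 0.04045 → ((0.7765+0.055)/1.055)^2.4 ≈ 0.56471
  L1 = 0.2126×0.33716 + 0.7152×0.81485 + 0.0722×0.56471 ≈ 0.69523
Color 2 (122,146,157):
  R=122: 122/255≈0.4784 > 0.04045 → ((0.4784+0.055)/1.055)^2.4 ≈ 0.19462
  G=146: 146/255≈0.5725 > 0.04045 → ((0.5725+0.055)/1.055)^2.4 ≈ 0.28744
  B=157: 157/255≈0.6157 > 0.04045 → ((0.6157+0.055)/1.055)^2.4 ≈ 0.33716
  L2 = 0.2126×0.19462 + 0.7152×0.28744 + 0.0722×0.33716 ≈ 0.27130
Lighter = 0.69523, Darker = 0.27130
Ratio = (L_lighter + 0.05) / (L_darker + 0.05)
Ratio = (0.69523 + 0.05) / (0.27130 + 0.05) = 0.74523 / 0.32130 ≈ 2.3194
Ratio ≈ 2.32:1


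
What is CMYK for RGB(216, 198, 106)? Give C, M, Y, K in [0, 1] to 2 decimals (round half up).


R'=216/255≈0.8471, G'=198/255≈0.7765, B'=106/255≈0.4157
K = 1 - max(R',G',B') = 1 - 216/255 = 39/255 = 0.15294… → 0.15
(1-R'-K)/(1-K) simplifies to (max-R)/max with max = 216:
C = (216-216)/216 = 0/216 = 0 → 0.00
M = (216-198)/216 = 18/216 = 0.08333… → 0.08
Y = (216-106)/216 = 110/216 = 0.50925… → 0.51
= CMYK(0.00, 0.08, 0.51, 0.15)


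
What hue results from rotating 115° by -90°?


New hue = (H + rotation) mod 360
New hue = (115 -90) mod 360
= 25 mod 360
= 25°


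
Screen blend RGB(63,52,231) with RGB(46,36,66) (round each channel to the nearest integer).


Screen: C = 255 - (255-A)×(255-B)/255, rounded to nearest integer
R: 255 - (255-63)×(255-46)/255 = 255 - 40128/255 ≈ 255 - 157.365 = 97.635 → 98
G: 255 - (255-52)×(255-36)/255 = 255 - 44457/255 ≈ 255 - 174.341 = 80.659 → 81
B: 255 - (255-231)×(255-66)/255 = 255 - 4536/255 ≈ 255 - 17.788 = 237.212 → 237
= RGB(98, 81, 237)


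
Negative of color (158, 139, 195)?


Invert: (255-R, 255-G, 255-B)
R: 255-158 = 97
G: 255-139 = 116
B: 255-195 = 60
= RGB(97, 116, 60)


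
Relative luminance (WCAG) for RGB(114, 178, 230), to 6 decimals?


Linearize each channel (sRGB transfer function): c = v/255; c_lin = c/12.92 if c ≤ 0.04045, else ((c+0.055)/1.055)^2.4
  R: 114/255 ≈ 0.447059 > 0.04045 → ((0.447059+0.055)/1.055)^2.4 ≈ 0.168269
  G: 178/255 ≈ 0.698039 > 0.04045 → ((0.698039+0.055)/1.055)^2.4 ≈ 0.445201
  B: 230/255 ≈ 0.901961 > 0.04045 → ((0.901961+0.055)/1.055)^2.4 ≈ 0.791298
R_lin = 0.168269, G_lin = 0.445201, B_lin = 0.791298
L = 0.2126×R + 0.7152×G + 0.0722×B
L = 0.2126×0.168269 + 0.7152×0.445201 + 0.0722×0.791298
L ≈ 0.411314


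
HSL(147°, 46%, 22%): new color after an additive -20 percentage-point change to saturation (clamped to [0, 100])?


Original S = 46%
Adjustment = -20 percentage points
New S = 46 + (-20) = 26
Clamp to [0, 100] → 26
= HSL(147°, 26%, 22%)


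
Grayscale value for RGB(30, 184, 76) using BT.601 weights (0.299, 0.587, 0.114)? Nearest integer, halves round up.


Gray = 0.299×R + 0.587×G + 0.114×B
Gray = 0.299×30 + 0.587×184 + 0.114×76
Gray = 8.970 + 108.008 + 8.664
Gray = 125.642 → round half up → 126
Gray = 126


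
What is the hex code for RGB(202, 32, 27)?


R = 202 → CA (hex)
G = 32 → 20 (hex)
B = 27 → 1B (hex)
Hex = #CA201B


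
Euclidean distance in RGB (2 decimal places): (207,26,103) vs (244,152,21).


d = √[(R₁-R₂)² + (G₁-G₂)² + (B₁-B₂)²]
d = √[(207-244)² + (26-152)² + (103-21)²]
d = √[1369 + 15876 + 6724]
d = √23969
d ≈ 154.82


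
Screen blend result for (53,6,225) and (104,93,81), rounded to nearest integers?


Screen: C = 255 - (255-A)×(255-B)/255, rounded to nearest integer
R: 255 - (255-53)×(255-104)/255 = 255 - 30502/255 ≈ 255 - 119.616 = 135.384 → 135
G: 255 - (255-6)×(255-93)/255 = 255 - 40338/255 ≈ 255 - 158.188 = 96.812 → 97
B: 255 - (255-225)×(255-81)/255 = 255 - 5220/255 ≈ 255 - 20.471 = 234.529 → 235
= RGB(135, 97, 235)


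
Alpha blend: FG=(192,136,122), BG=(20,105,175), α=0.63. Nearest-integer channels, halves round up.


C = α×F + (1-α)×B, with 1-α = 0.37
R: 0.63×192 + 0.37×20 = 120.96 + 7.40 = 128.36 → 128
G: 0.63×136 + 0.37×105 = 85.68 + 38.85 = 124.53 → 125
B: 0.63×122 + 0.37×175 = 76.86 + 64.75 = 141.61 → 142
= RGB(128, 125, 142)


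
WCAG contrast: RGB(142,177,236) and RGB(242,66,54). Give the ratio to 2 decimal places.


Linearize each sRGB channel c=v/255: c/12.92 if c ≤ 0.04045 else ((c+0.055)/1.055)^2.4
L = 0.2126×R_lin + 0.7152×G_lin + 0.0722×B_lin
Color 1 (142,177,236):
  R=142: 142/255≈0.5569 > 0.04045 → ((0.5569+0.055)/1.055)^2.4 ≈ 0.27050
  G=177: 177/255≈0.6941 > 0.04045 → ((0.6941+0.055)/1.055)^2.4 ≈ 0.43966
  B=236: 236/255≈0.9255 > 0.04045 → ((0.9255+0.055)/1.055)^2.4 ≈ 0.83880
  L1 = 0.2126×0.27050 + 0.7152×0.43966 + 0.0722×0.83880 ≈ 0.43251
Color 2 (242,66,54):
  R=242: 242/255≈0.9490 > 0.04045 → ((0.9490+0.055)/1.055)^2.4 ≈ 0.88792
  G=66: 66/255≈0.2588 > 0.04045 → ((0.2588+0.055)/1.055)^2.4 ≈ 0.05448
  B=54: 54/255≈0.2118 > 0.04045 → ((0.2118+0.055)/1.055)^2.4 ≈ 0.03689
  L2 = 0.2126×0.88792 + 0.7152×0.05448 + 0.0722×0.03689 ≈ 0.23040
Lighter = 0.43251, Darker = 0.23040
Ratio = (L_lighter + 0.05) / (L_darker + 0.05)
Ratio = (0.43251 + 0.05) / (0.23040 + 0.05) = 0.48251 / 0.28040 ≈ 1.7208
Ratio ≈ 1.72:1


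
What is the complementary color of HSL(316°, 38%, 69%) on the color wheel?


Complement = opposite side of color wheel = hue + 180°
H' = (316 + 180) mod 360 = 136°
S and L unchanged.
= HSL(136°, 38%, 69%)


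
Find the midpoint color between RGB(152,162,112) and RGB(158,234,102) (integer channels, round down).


Midpoint: each channel = ⌊(C₁+C₂)/2⌋
R: ⌊(152+158)/2⌋ = 155
G: ⌊(162+234)/2⌋ = 198
B: ⌊(112+102)/2⌋ = 107
= RGB(155, 198, 107)


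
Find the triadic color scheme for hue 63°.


Triadic: equally spaced at 120° intervals
H1 = 63°
H2 = (63 + 120) mod 360 = 183°
H3 = (63 + 240) mod 360 = 303°
Triadic = 63°, 183°, 303°


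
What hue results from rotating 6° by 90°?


New hue = (H + rotation) mod 360
New hue = (6 + 90) mod 360
= 96 mod 360
= 96°


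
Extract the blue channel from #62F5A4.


Color: #62F5A4
R = 62 = 98
G = F5 = 245
B = A4 = 164
Blue = 164


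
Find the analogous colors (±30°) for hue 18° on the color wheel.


Base hue: 18°
Left analog: (18 - 30) mod 360 = 348°
Right analog: (18 + 30) mod 360 = 48°
Analogous hues = 348° and 48°


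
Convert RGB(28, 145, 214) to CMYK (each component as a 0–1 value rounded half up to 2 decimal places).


R'=28/255≈0.1098, G'=145/255≈0.5686, B'=214/255≈0.8392
K = 1 - max(R',G',B') = 1 - 214/255 = 41/255 = 0.16078… → 0.16
(1-R'-K)/(1-K) simplifies to (max-R)/max with max = 214:
C = (214-28)/214 = 186/214 = 0.86915… → 0.87
M = (214-145)/214 = 69/214 = 0.32242… → 0.32
Y = (214-214)/214 = 0/214 = 0 → 0.00
= CMYK(0.87, 0.32, 0.00, 0.16)
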